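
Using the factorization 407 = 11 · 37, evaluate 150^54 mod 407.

36

Mod 11: 150 ≡ 7; by Fermat, exponent reduces to 54 mod 10 = 4; 7^4 ≡ 3 (mod 11).
Mod 37: 150 ≡ 2; by Fermat, exponent reduces to 54 mod 36 = 18; 2^18 ≡ 36 (mod 37).
Combine by CRT: x ≡ 3 (mod 11), x ≡ 36 (mod 37) ⇒ x ≡ 36 (mod 407).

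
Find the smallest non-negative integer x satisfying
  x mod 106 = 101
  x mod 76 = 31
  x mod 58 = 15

gcd(106, 76) = 2 and 2 | (31 − 101), so the pair is consistent; merging gives x ≡ 2539 (mod 4028), where 4028 = lcm(106, 76).
gcd(4028, 58) = 2 and 2 | (15 − 2539), so the pair is consistent; merging gives x ≡ 42819 (mod 116812), where 116812 = lcm(4028, 58).
The solution is unique modulo lcm(106, 76, 58) = 116812.

42819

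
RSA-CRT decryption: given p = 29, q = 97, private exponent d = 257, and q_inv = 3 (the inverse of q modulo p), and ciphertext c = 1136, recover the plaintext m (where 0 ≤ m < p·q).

457

d_p = d mod (p−1) = 257 mod 28 = 5; d_q = d mod (q−1) = 65.
m₁ = c^(d_p) mod p: c ≡ 5 (mod 29), and 5^5 mod 29 = 22.
m₂ = c^(d_q) mod q: c ≡ 69 (mod 97), and 69^65 mod 97 = 69.
h = q_inv·(m₁ − m₂) mod p = 3·(22 − 69) mod 29 = 4.
m = m₂ + h·q = 69 + 4·97 = 457.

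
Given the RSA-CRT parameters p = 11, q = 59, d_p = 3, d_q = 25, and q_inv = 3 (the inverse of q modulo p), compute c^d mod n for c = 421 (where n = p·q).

m₁ = c^(d_p) mod p: c ≡ 3 (mod 11), and 3^3 mod 11 = 5.
m₂ = c^(d_q) mod q: c ≡ 8 (mod 59), and 8^25 mod 59 = 33.
h = q_inv·(m₁ − m₂) mod p = 3·(5 − 33) mod 11 = 4.
m = m₂ + h·q = 33 + 4·59 = 269.

269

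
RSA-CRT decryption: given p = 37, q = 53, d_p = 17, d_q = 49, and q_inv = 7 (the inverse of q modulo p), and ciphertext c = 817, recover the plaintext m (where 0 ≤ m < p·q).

m₁ = c^(d_p) mod p: c ≡ 3 (mod 37), and 3^17 mod 37 = 25.
m₂ = c^(d_q) mod q: c ≡ 22 (mod 53), and 22^49 mod 53 = 21.
h = q_inv·(m₁ − m₂) mod p = 7·(25 − 21) mod 37 = 28.
m = m₂ + h·q = 21 + 28·53 = 1505.

1505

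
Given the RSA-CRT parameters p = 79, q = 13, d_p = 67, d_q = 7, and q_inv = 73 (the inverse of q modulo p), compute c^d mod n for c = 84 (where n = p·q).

m₁ = c^(d_p) mod p: c ≡ 5 (mod 79), and 5^67 mod 79 = 32.
m₂ = c^(d_q) mod q: c ≡ 6 (mod 13), and 6^7 mod 13 = 7.
h = q_inv·(m₁ − m₂) mod p = 73·(32 − 7) mod 79 = 8.
m = m₂ + h·q = 7 + 8·13 = 111.

111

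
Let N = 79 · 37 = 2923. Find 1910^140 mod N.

Mod 79: 1910 ≡ 14; by Fermat, exponent reduces to 140 mod 78 = 62; 14^62 ≡ 64 (mod 79).
Mod 37: 1910 ≡ 23; by Fermat, exponent reduces to 140 mod 36 = 32; 23^32 ≡ 26 (mod 37).
Combine by CRT: x ≡ 64 (mod 79), x ≡ 26 (mod 37) ⇒ x ≡ 1802 (mod 2923).

1802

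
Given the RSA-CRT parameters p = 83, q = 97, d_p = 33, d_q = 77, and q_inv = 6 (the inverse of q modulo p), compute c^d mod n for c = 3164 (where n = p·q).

m₁ = c^(d_p) mod p: c ≡ 10 (mod 83), and 10^33 mod 83 = 65.
m₂ = c^(d_q) mod q: c ≡ 60 (mod 97), and 60^77 mod 97 = 58.
h = q_inv·(m₁ − m₂) mod p = 6·(65 − 58) mod 83 = 42.
m = m₂ + h·q = 58 + 42·97 = 4132.

4132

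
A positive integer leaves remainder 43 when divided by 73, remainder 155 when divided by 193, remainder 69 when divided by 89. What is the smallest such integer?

The moduli are pairwise coprime; M = 73·193·89 = 1253921.
M/73 = 17177; 17177 ≡ 22 (mod 73); 22·10 ≡ 1, so inverse 10.
M/193 = 6497; 6497 ≡ 128 (mod 193); 128·95 ≡ 1, so inverse 95.
M/89 = 14089; 14089 ≡ 27 (mod 89); 27·33 ≡ 1, so inverse 33.
n ≡ 43·17177·10 + 155·6497·95 + 69·14089·33 = 135135088.
135135088 mod 1253921 = 965541.

965541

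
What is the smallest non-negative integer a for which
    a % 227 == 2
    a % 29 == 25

1591

Combine the congruences pairwise.
From a ≡ 2 (mod 227) write a = 2 + 227t. Substituting into a ≡ 25 (mod 29) gives 227t ≡ 23 (mod 29), and since 24⁻¹ ≡ 23 (mod 29), t ≡ 7. Hence a ≡ 2 + 227·7 = 1591 (mod 6583).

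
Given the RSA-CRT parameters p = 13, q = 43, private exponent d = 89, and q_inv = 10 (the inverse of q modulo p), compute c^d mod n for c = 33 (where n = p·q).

362

d_p = d mod (p−1) = 89 mod 12 = 5; d_q = d mod (q−1) = 5.
m₁ = c^(d_p) mod p: c ≡ 7 (mod 13), and 7^5 mod 13 = 11.
m₂ = c^(d_q) mod q: c ≡ 33 (mod 43), and 33^5 mod 43 = 18.
h = q_inv·(m₁ − m₂) mod p = 10·(11 − 18) mod 13 = 8.
m = m₂ + h·q = 18 + 8·43 = 362.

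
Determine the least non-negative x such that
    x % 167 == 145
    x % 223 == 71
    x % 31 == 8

From x ≡ 145 (mod 167) write x = 145 + 167t. Substituting into x ≡ 71 (mod 223) gives 167t ≡ 149 (mod 223), and since 167⁻¹ ≡ 219 (mod 223), t ≡ 73. Hence x ≡ 145 + 167·73 = 12336 (mod 37241).
From x ≡ 12336 (mod 37241) write x = 12336 + 37241t. Substituting into x ≡ 8 (mod 31) gives 37241t ≡ 10 (mod 31), and since 10⁻¹ ≡ 28 (mod 31), t ≡ 1. Hence x ≡ 12336 + 37241·1 = 49577 (mod 1154471).

49577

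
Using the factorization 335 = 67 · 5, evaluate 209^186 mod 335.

Mod 67: 209 ≡ 8; by Fermat, exponent reduces to 186 mod 66 = 54; 8^54 ≡ 25 (mod 67).
Mod 5: 209 ≡ 4; by Fermat, exponent reduces to 186 mod 4 = 2; 4^2 ≡ 1 (mod 5).
Combine by CRT: x ≡ 25 (mod 67), x ≡ 1 (mod 5) ⇒ x ≡ 226 (mod 335).

226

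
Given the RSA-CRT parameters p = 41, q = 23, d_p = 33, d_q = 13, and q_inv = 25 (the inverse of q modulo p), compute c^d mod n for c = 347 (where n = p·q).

m₁ = c^(d_p) mod p: c ≡ 19 (mod 41), and 19^33 mod 41 = 26.
m₂ = c^(d_q) mod q: c ≡ 2 (mod 23), and 2^13 mod 23 = 4.
h = q_inv·(m₁ − m₂) mod p = 25·(26 − 4) mod 41 = 17.
m = m₂ + h·q = 4 + 17·23 = 395.

395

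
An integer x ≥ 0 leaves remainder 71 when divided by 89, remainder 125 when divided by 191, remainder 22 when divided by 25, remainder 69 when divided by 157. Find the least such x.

40404647

The moduli are pairwise coprime; N = 89·191·25·157 = 66721075.
N/89 = 749675; 749675 ≡ 28 (mod 89); 28·35 ≡ 1, so inverse 35.
N/191 = 349325; 349325 ≡ 177 (mod 191); 177·150 ≡ 1, so inverse 150.
N/25 = 2668843; 2668843 ≡ 18 (mod 25); 18·7 ≡ 1, so inverse 7.
N/157 = 424975; 424975 ≡ 133 (mod 157); 133·85 ≡ 1, so inverse 85.
x ≡ 71·749675·35 + 125·349325·150 + 22·2668843·7 + 69·424975·85 = 11316266322.
11316266322 mod 66721075 = 40404647.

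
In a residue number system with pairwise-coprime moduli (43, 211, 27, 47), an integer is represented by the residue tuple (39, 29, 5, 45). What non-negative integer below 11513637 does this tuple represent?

7262438

The moduli are pairwise coprime; N = 43·211·27·47 = 11513637.
N/43 = 267759; 267759 ≡ 41 (mod 43); 41·21 ≡ 1, so inverse 21.
N/211 = 54567; 54567 ≡ 129 (mod 211); 129·18 ≡ 1, so inverse 18.
N/27 = 426431; 426431 ≡ 20 (mod 27); 20·23 ≡ 1, so inverse 23.
N/47 = 244971; 244971 ≡ 7 (mod 47); 7·27 ≡ 1, so inverse 27.
x ≡ 39·267759·21 + 29·54567·18 + 5·426431·23 + 45·244971·27 = 594457925.
594457925 mod 11513637 = 7262438.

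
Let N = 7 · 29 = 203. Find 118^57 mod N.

Mod 7: 118 ≡ 6; by Fermat, exponent reduces to 57 mod 6 = 3; 6^3 ≡ 6 (mod 7).
Mod 29: 118 ≡ 2; by Fermat, exponent reduces to 57 mod 28 = 1; 2^1 ≡ 2 (mod 29).
Combine by CRT: x ≡ 6 (mod 7), x ≡ 2 (mod 29) ⇒ x ≡ 118 (mod 203).

118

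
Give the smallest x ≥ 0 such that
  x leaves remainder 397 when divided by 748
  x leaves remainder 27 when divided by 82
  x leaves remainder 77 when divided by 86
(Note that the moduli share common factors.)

586081

Combine the congruences pairwise.
gcd(748, 82) = 2 and 2 | (27 − 397), so the pair is consistent; merging gives x ≡ 3389 (mod 30668), where 30668 = lcm(748, 82).
gcd(30668, 86) = 2 and 2 | (77 − 3389), so the pair is consistent; merging gives x ≡ 586081 (mod 1318724), where 1318724 = lcm(30668, 86).
The solution is unique modulo lcm(748, 82, 86) = 1318724.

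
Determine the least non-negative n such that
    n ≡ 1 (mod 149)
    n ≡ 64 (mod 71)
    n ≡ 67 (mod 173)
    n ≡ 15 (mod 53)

The moduli are pairwise coprime; M = 149·71·173·53 = 96998851.
M/149 = 650999; 650999 ≡ 18 (mod 149); 18·58 ≡ 1, so inverse 58.
M/71 = 1366181; 1366181 ≡ 70 (mod 71); 70·70 ≡ 1, so inverse 70.
M/173 = 560687; 560687 ≡ 167 (mod 173); 167·144 ≡ 1, so inverse 144.
M/53 = 1830167; 1830167 ≡ 24 (mod 53); 24·42 ≡ 1, so inverse 42.
n ≡ 1·650999·58 + 64·1366181·70 + 67·560687·144 + 15·1830167·42 = 12720762208.
12720762208 mod 96998851 = 13912727.

13912727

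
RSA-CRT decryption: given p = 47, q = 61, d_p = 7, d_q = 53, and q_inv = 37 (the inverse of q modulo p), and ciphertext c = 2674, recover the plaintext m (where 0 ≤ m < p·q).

2386

m₁ = c^(d_p) mod p: c ≡ 42 (mod 47), and 42^7 mod 47 = 36.
m₂ = c^(d_q) mod q: c ≡ 51 (mod 61), and 51^53 mod 61 = 7.
h = q_inv·(m₁ − m₂) mod p = 37·(36 − 7) mod 47 = 39.
m = m₂ + h·q = 7 + 39·61 = 2386.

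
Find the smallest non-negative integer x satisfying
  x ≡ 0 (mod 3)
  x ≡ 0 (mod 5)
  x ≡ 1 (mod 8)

The moduli are pairwise coprime; N = 3·5·8 = 120.
N/3 = 40; 40 ≡ 1 (mod 3), inverse 1.
N/5 = 24; 24 ≡ 4 (mod 5); 4·4 ≡ 1, so inverse 4.
N/8 = 15; 15 ≡ 7 (mod 8); 7·7 ≡ 1, so inverse 7.
x ≡ 0·40·1 + 0·24·4 + 1·15·7 = 105.
105 mod 120 = 105.

105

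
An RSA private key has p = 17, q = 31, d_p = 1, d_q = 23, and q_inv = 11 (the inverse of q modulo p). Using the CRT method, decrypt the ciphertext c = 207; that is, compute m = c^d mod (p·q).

513

m₁ = c^(d_p) mod p: c ≡ 3 (mod 17), and 3^1 mod 17 = 3.
m₂ = c^(d_q) mod q: c ≡ 21 (mod 31), and 21^23 mod 31 = 17.
h = q_inv·(m₁ − m₂) mod p = 11·(3 − 17) mod 17 = 16.
m = m₂ + h·q = 17 + 16·31 = 513.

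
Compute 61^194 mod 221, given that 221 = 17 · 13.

185

Mod 17: 61 ≡ 10; by Fermat, exponent reduces to 194 mod 16 = 2; 10^2 ≡ 15 (mod 17).
Mod 13: 61 ≡ 9; by Fermat, exponent reduces to 194 mod 12 = 2; 9^2 ≡ 3 (mod 13).
Combine by CRT: x ≡ 15 (mod 17), x ≡ 3 (mod 13) ⇒ x ≡ 185 (mod 221).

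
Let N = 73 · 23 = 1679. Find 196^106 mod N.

361

Mod 73: 196 ≡ 50; by Fermat, exponent reduces to 106 mod 72 = 34; 50^34 ≡ 69 (mod 73).
Mod 23: 196 ≡ 12; by Fermat, exponent reduces to 106 mod 22 = 18; 12^18 ≡ 16 (mod 23).
Combine by CRT: x ≡ 69 (mod 73), x ≡ 16 (mod 23) ⇒ x ≡ 361 (mod 1679).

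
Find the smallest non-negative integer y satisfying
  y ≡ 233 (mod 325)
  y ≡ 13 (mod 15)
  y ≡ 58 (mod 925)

2833

Combine the congruences pairwise.
gcd(325, 15) = 5 and 5 | (13 − 233), so the pair is consistent; merging gives y ≡ 883 (mod 975), where 975 = lcm(325, 15).
gcd(975, 925) = 25 and 25 | (58 − 883), so the pair is consistent; merging gives y ≡ 2833 (mod 36075), where 36075 = lcm(975, 925).
The solution is unique modulo lcm(325, 15, 925) = 36075.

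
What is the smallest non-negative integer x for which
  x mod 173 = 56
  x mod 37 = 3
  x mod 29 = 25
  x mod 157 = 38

From x ≡ 56 (mod 173) write x = 56 + 173t. Substituting into x ≡ 3 (mod 37) gives 173t ≡ 21 (mod 37), and since 25⁻¹ ≡ 3 (mod 37), t ≡ 26. Hence x ≡ 56 + 173·26 = 4554 (mod 6401).
From x ≡ 4554 (mod 6401) write x = 4554 + 6401t. Substituting into x ≡ 25 (mod 29) gives 6401t ≡ 24 (mod 29), and since 21⁻¹ ≡ 18 (mod 29), t ≡ 26. Hence x ≡ 4554 + 6401·26 = 170980 (mod 185629).
From x ≡ 170980 (mod 185629) write x = 170980 + 185629t. Substituting into x ≡ 38 (mod 157) gives 185629t ≡ 31 (mod 157), and since 55⁻¹ ≡ 20 (mod 157), t ≡ 149. Hence x ≡ 170980 + 185629·149 = 27829701 (mod 29143753).

27829701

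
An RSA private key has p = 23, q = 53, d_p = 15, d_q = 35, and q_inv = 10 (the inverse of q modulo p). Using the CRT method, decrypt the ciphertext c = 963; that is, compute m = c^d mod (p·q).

m₁ = c^(d_p) mod p: c ≡ 20 (mod 23), and 20^15 mod 23 = 11.
m₂ = c^(d_q) mod q: c ≡ 9 (mod 53), and 9^35 mod 53 = 29.
h = q_inv·(m₁ − m₂) mod p = 10·(11 − 29) mod 23 = 4.
m = m₂ + h·q = 29 + 4·53 = 241.

241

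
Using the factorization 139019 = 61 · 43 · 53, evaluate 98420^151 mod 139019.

98420

Mod 61: 98420 ≡ 27; by Fermat, exponent reduces to 151 mod 60 = 31; 27^31 ≡ 27 (mod 61).
Mod 43: 98420 ≡ 36; by Fermat, exponent reduces to 151 mod 42 = 25; 36^25 ≡ 36 (mod 43).
Mod 53: 98420 ≡ 52; by Fermat, exponent reduces to 151 mod 52 = 47; 52^47 ≡ 52 (mod 53).
Combine by CRT: x ≡ 27 (mod 61), x ≡ 36 (mod 43), x ≡ 52 (mod 53) ⇒ x ≡ 98420 (mod 139019).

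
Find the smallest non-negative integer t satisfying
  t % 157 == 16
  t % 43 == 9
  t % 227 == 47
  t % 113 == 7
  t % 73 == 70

6340199939

From t ≡ 16 (mod 157) write t = 16 + 157s. Substituting into t ≡ 9 (mod 43) gives 157s ≡ 36 (mod 43), and since 28⁻¹ ≡ 20 (mod 43), s ≡ 32. Hence t ≡ 16 + 157·32 = 5040 (mod 6751).
From t ≡ 5040 (mod 6751) write t = 5040 + 6751s. Substituting into t ≡ 47 (mod 227) gives 6751s ≡ 1 (mod 227), and since 168⁻¹ ≡ 50 (mod 227), s ≡ 50. Hence t ≡ 5040 + 6751·50 = 342590 (mod 1532477).
From t ≡ 342590 (mod 1532477) write t = 342590 + 1532477s. Substituting into t ≡ 7 (mod 113) gives 1532477s ≡ 33 (mod 113), and since 84⁻¹ ≡ 74 (mod 113), s ≡ 69. Hence t ≡ 342590 + 1532477·69 = 106083503 (mod 173169901).
From t ≡ 106083503 (mod 173169901) write t = 106083503 + 173169901s. Substituting into t ≡ 70 (mod 73) gives 173169901s ≡ 21 (mod 73), and since 31⁻¹ ≡ 33 (mod 73), s ≡ 36. Hence t ≡ 106083503 + 173169901·36 = 6340199939 (mod 12641402773).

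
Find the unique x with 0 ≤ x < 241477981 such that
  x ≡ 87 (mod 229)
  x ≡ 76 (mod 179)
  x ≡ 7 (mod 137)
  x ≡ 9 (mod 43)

The moduli are pairwise coprime; N = 229·179·137·43 = 241477981.
N/229 = 1054489; 1054489 ≡ 173 (mod 229); 173·184 ≡ 1, so inverse 184.
N/179 = 1349039; 1349039 ≡ 95 (mod 179); 95·49 ≡ 1, so inverse 49.
N/137 = 1762613; 1762613 ≡ 108 (mod 137); 108·85 ≡ 1, so inverse 85.
N/43 = 5615767; 5615767 ≡ 10 (mod 43); 10·13 ≡ 1, so inverse 13.
x ≡ 87·1054489·184 + 76·1349039·49 + 7·1762613·85 + 9·5615767·13 = 23609880622.
23609880622 mod 241477981 = 186516465.

186516465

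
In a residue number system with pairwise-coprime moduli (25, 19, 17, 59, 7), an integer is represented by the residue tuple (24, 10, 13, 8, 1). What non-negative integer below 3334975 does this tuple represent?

2233099

Combine the congruences pairwise.
From x ≡ 24 (mod 25) write x = 24 + 25t. Substituting into x ≡ 10 (mod 19) gives 25t ≡ 5 (mod 19), and since 6⁻¹ ≡ 16 (mod 19), t ≡ 4. Hence x ≡ 24 + 25·4 = 124 (mod 475).
From x ≡ 124 (mod 475) write x = 124 + 475t. Substituting into x ≡ 13 (mod 17) gives 475t ≡ 8 (mod 17), and since 16⁻¹ ≡ 16 (mod 17), t ≡ 9. Hence x ≡ 124 + 475·9 = 4399 (mod 8075).
From x ≡ 4399 (mod 8075) write x = 4399 + 8075t. Substituting into x ≡ 8 (mod 59) gives 8075t ≡ 34 (mod 59), and since 51⁻¹ ≡ 22 (mod 59), t ≡ 40. Hence x ≡ 4399 + 8075·40 = 327399 (mod 476425).
From x ≡ 327399 (mod 476425) write x = 327399 + 476425t. Substituting into x ≡ 1 (mod 7) gives 476425t ≡ 6 (mod 7), and since 5⁻¹ ≡ 3 (mod 7), t ≡ 4. Hence x ≡ 327399 + 476425·4 = 2233099 (mod 3334975).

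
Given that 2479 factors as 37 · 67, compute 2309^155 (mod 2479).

Mod 37: 2309 ≡ 15; by Fermat, exponent reduces to 155 mod 36 = 11; 15^11 ≡ 19 (mod 37).
Mod 67: 2309 ≡ 31; by Fermat, exponent reduces to 155 mod 66 = 23; 31^23 ≡ 28 (mod 67).
Combine by CRT: x ≡ 19 (mod 37), x ≡ 28 (mod 67) ⇒ x ≡ 2239 (mod 2479).

2239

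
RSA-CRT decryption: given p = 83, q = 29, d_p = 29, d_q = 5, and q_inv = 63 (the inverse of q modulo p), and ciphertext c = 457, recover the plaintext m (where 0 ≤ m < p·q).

303

m₁ = c^(d_p) mod p: c ≡ 42 (mod 83), and 42^29 mod 83 = 54.
m₂ = c^(d_q) mod q: c ≡ 22 (mod 29), and 22^5 mod 29 = 13.
h = q_inv·(m₁ − m₂) mod p = 63·(54 − 13) mod 83 = 10.
m = m₂ + h·q = 13 + 10·29 = 303.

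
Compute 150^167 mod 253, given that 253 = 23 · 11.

Mod 23: 150 ≡ 12; by Fermat, exponent reduces to 167 mod 22 = 13; 12^13 ≡ 6 (mod 23).
Mod 11: 150 ≡ 7; by Fermat, exponent reduces to 167 mod 10 = 7; 7^7 ≡ 6 (mod 11).
Combine by CRT: x ≡ 6 (mod 23), x ≡ 6 (mod 11) ⇒ x ≡ 6 (mod 253).

6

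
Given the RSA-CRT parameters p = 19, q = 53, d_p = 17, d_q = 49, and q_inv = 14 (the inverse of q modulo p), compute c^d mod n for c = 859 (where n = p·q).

m₁ = c^(d_p) mod p: c ≡ 4 (mod 19), and 4^17 mod 19 = 5.
m₂ = c^(d_q) mod q: c ≡ 11 (mod 53), and 11^49 mod 53 = 9.
h = q_inv·(m₁ − m₂) mod p = 14·(5 − 9) mod 19 = 1.
m = m₂ + h·q = 9 + 1·53 = 62.

62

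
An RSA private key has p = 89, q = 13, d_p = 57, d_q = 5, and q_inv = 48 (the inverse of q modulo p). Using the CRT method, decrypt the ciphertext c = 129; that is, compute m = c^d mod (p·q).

246

m₁ = c^(d_p) mod p: c ≡ 40 (mod 89), and 40^57 mod 89 = 68.
m₂ = c^(d_q) mod q: c ≡ 12 (mod 13), and 12^5 mod 13 = 12.
h = q_inv·(m₁ − m₂) mod p = 48·(68 − 12) mod 89 = 18.
m = m₂ + h·q = 12 + 18·13 = 246.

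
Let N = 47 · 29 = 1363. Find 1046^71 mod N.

Mod 47: 1046 ≡ 12; by Fermat, exponent reduces to 71 mod 46 = 25; 12^25 ≡ 3 (mod 47).
Mod 29: 1046 ≡ 2; by Fermat, exponent reduces to 71 mod 28 = 15; 2^15 ≡ 27 (mod 29).
Combine by CRT: x ≡ 3 (mod 47), x ≡ 27 (mod 29) ⇒ x ≡ 520 (mod 1363).

520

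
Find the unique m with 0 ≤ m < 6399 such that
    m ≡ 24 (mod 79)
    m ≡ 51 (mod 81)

2157

From m ≡ 24 (mod 79) write m = 24 + 79t. Substituting into m ≡ 51 (mod 81) gives 79t ≡ 27 (mod 81), and since 79⁻¹ ≡ 40 (mod 81), t ≡ 27. Hence m ≡ 24 + 79·27 = 2157 (mod 6399).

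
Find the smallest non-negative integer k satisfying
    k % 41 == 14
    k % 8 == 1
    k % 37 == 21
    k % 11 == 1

36873

The moduli are pairwise coprime; N = 41·8·37·11 = 133496.
N/41 = 3256; 3256 ≡ 17 (mod 41); 17·29 ≡ 1, so inverse 29.
N/8 = 16687; 16687 ≡ 7 (mod 8); 7·7 ≡ 1, so inverse 7.
N/37 = 3608; 3608 ≡ 19 (mod 37); 19·2 ≡ 1, so inverse 2.
N/11 = 12136; 12136 ≡ 3 (mod 11); 3·4 ≡ 1, so inverse 4.
k ≡ 14·3256·29 + 1·16687·7 + 21·3608·2 + 1·12136·4 = 1638825.
1638825 mod 133496 = 36873.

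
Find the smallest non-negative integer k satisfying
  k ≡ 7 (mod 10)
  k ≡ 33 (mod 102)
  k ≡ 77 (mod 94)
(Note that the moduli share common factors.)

gcd(10, 102) = 2 and 2 | (33 − 7), so the pair is consistent; merging gives k ≡ 237 (mod 510), where 510 = lcm(10, 102).
gcd(510, 94) = 2 and 2 | (77 − 237), so the pair is consistent; merging gives k ≡ 22167 (mod 23970), where 23970 = lcm(510, 94).
The solution is unique modulo lcm(10, 102, 94) = 23970.

22167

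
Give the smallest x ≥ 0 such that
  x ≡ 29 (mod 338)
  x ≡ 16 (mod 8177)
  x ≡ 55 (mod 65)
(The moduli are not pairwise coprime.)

384335

Combine the congruences pairwise.
gcd(338, 8177) = 13 and 13 | (16 − 29), so the pair is consistent; merging gives x ≡ 171733 (mod 212602), where 212602 = lcm(338, 8177).
gcd(212602, 65) = 13 and 13 | (55 − 171733), so the pair is consistent; merging gives x ≡ 384335 (mod 1063010), where 1063010 = lcm(212602, 65).
The solution is unique modulo lcm(338, 8177, 65) = 1063010.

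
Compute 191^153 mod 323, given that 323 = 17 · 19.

191

Mod 17: 191 ≡ 4; by Fermat, exponent reduces to 153 mod 16 = 9; 4^9 ≡ 4 (mod 17).
Mod 19: 191 ≡ 1; by Fermat, exponent reduces to 153 mod 18 = 9; 1^9 ≡ 1 (mod 19).
Combine by CRT: x ≡ 4 (mod 17), x ≡ 1 (mod 19) ⇒ x ≡ 191 (mod 323).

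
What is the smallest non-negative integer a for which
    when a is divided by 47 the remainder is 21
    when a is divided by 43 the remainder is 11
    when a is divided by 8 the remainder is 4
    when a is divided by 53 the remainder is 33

37292

The moduli are pairwise coprime; N = 47·43·8·53 = 856904.
N/47 = 18232; 18232 ≡ 43 (mod 47); 43·35 ≡ 1, so inverse 35.
N/43 = 19928; 19928 ≡ 19 (mod 43); 19·34 ≡ 1, so inverse 34.
N/8 = 107113; 107113 ≡ 1 (mod 8), inverse 1.
N/53 = 16168; 16168 ≡ 3 (mod 53); 3·18 ≡ 1, so inverse 18.
a ≡ 21·18232·35 + 11·19928·34 + 4·107113·1 + 33·16168·18 = 30885836.
30885836 mod 856904 = 37292.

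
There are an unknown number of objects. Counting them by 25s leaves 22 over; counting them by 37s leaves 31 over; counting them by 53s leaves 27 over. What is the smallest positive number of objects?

From N ≡ 22 (mod 25) write N = 22 + 25t. Substituting into N ≡ 31 (mod 37) gives 25t ≡ 9 (mod 37), and since 25⁻¹ ≡ 3 (mod 37), t ≡ 27. Hence N ≡ 22 + 25·27 = 697 (mod 925).
From N ≡ 697 (mod 925) write N = 697 + 925t. Substituting into N ≡ 27 (mod 53) gives 925t ≡ 19 (mod 53), and since 24⁻¹ ≡ 42 (mod 53), t ≡ 3. Hence N ≡ 697 + 925·3 = 3472 (mod 49025).

3472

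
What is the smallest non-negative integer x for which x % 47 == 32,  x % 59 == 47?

Combine the congruences pairwise.
From x ≡ 32 (mod 47) write x = 32 + 47t. Substituting into x ≡ 47 (mod 59) gives 47t ≡ 15 (mod 59), and since 47⁻¹ ≡ 54 (mod 59), t ≡ 43. Hence x ≡ 32 + 47·43 = 2053 (mod 2773).

2053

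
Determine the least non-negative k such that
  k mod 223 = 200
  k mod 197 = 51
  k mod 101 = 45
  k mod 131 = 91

227478709

The moduli are pairwise coprime; N = 223·197·101·131 = 581251061.
N/223 = 2606507; 2606507 ≡ 83 (mod 223); 83·43 ≡ 1, so inverse 43.
N/197 = 2950513; 2950513 ≡ 44 (mod 197); 44·103 ≡ 1, so inverse 103.
N/101 = 5754961; 5754961 ≡ 82 (mod 101); 82·85 ≡ 1, so inverse 85.
N/131 = 4437031; 4437031 ≡ 61 (mod 131); 61·58 ≡ 1, so inverse 58.
k ≡ 200·2606507·43 + 51·2950513·103 + 45·5754961·85 + 91·4437031·58 = 83346380432.
83346380432 mod 581251061 = 227478709.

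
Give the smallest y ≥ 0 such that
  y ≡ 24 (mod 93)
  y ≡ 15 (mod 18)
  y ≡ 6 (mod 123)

gcd(93, 18) = 3 and 3 | (15 − 24), so the pair is consistent; merging gives y ≡ 303 (mod 558), where 558 = lcm(93, 18).
gcd(558, 123) = 3 and 3 | (6 − 303), so the pair is consistent; merging gives y ≡ 9231 (mod 22878), where 22878 = lcm(558, 123).
The solution is unique modulo lcm(93, 18, 123) = 22878.

9231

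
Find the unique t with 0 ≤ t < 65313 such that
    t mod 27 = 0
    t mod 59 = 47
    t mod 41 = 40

58752

The moduli are pairwise coprime; N = 27·59·41 = 65313.
N/27 = 2419; 2419 ≡ 16 (mod 27); 16·22 ≡ 1, so inverse 22.
N/59 = 1107; 1107 ≡ 45 (mod 59); 45·21 ≡ 1, so inverse 21.
N/41 = 1593; 1593 ≡ 35 (mod 41); 35·34 ≡ 1, so inverse 34.
t ≡ 0·2419·22 + 47·1107·21 + 40·1593·34 = 3259089.
3259089 mod 65313 = 58752.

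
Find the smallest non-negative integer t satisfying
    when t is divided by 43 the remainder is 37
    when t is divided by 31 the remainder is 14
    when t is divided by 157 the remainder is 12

From t ≡ 37 (mod 43) write t = 37 + 43s. Substituting into t ≡ 14 (mod 31) gives 43s ≡ 8 (mod 31), and since 12⁻¹ ≡ 13 (mod 31), s ≡ 11. Hence t ≡ 37 + 43·11 = 510 (mod 1333).
From t ≡ 510 (mod 1333) write t = 510 + 1333s. Substituting into t ≡ 12 (mod 157) gives 1333s ≡ 130 (mod 157), and since 77⁻¹ ≡ 104 (mod 157), s ≡ 18. Hence t ≡ 510 + 1333·18 = 24504 (mod 209281).

24504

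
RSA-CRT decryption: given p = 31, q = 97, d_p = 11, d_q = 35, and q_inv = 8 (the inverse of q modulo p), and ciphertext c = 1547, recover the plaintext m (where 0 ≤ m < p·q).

669

m₁ = c^(d_p) mod p: c ≡ 28 (mod 31), and 28^11 mod 31 = 18.
m₂ = c^(d_q) mod q: c ≡ 92 (mod 97), and 92^35 mod 97 = 87.
h = q_inv·(m₁ − m₂) mod p = 8·(18 − 87) mod 31 = 6.
m = m₂ + h·q = 87 + 6·97 = 669.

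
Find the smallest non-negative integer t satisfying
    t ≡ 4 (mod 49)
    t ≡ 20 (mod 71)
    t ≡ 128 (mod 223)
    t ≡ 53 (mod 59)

32610533

The moduli are pairwise coprime; N = 49·71·223·59 = 45773203.
N/49 = 934147; 934147 ≡ 11 (mod 49); 11·9 ≡ 1, so inverse 9.
N/71 = 644693; 644693 ≡ 13 (mod 71); 13·11 ≡ 1, so inverse 11.
N/223 = 205261; 205261 ≡ 101 (mod 223); 101·53 ≡ 1, so inverse 53.
N/59 = 775817; 775817 ≡ 26 (mod 59); 26·25 ≡ 1, so inverse 25.
t ≡ 4·934147·9 + 20·644693·11 + 128·205261·53 + 53·775817·25 = 2595909901.
2595909901 mod 45773203 = 32610533.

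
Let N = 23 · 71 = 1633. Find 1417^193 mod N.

1377

Mod 23: 1417 ≡ 14; by Fermat, exponent reduces to 193 mod 22 = 17; 14^17 ≡ 20 (mod 23).
Mod 71: 1417 ≡ 68; by Fermat, exponent reduces to 193 mod 70 = 53; 68^53 ≡ 28 (mod 71).
Combine by CRT: x ≡ 20 (mod 23), x ≡ 28 (mod 71) ⇒ x ≡ 1377 (mod 1633).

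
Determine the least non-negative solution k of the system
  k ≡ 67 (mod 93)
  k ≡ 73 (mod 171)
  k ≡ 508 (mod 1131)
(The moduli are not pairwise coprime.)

1874575

Combine the congruences pairwise.
gcd(93, 171) = 3 and 3 | (73 − 67), so the pair is consistent; merging gives k ≡ 3322 (mod 5301), where 5301 = lcm(93, 171).
gcd(5301, 1131) = 3 and 3 | (508 − 3322), so the pair is consistent; merging gives k ≡ 1874575 (mod 1998477), where 1998477 = lcm(5301, 1131).
The solution is unique modulo lcm(93, 171, 1131) = 1998477.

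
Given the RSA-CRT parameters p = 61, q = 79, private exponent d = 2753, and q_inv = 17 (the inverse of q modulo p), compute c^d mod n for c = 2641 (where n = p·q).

d_p = d mod (p−1) = 2753 mod 60 = 53; d_q = d mod (q−1) = 23.
m₁ = c^(d_p) mod p: c ≡ 18 (mod 61), and 18^53 mod 61 = 30.
m₂ = c^(d_q) mod q: c ≡ 34 (mod 79), and 34^23 mod 79 = 68.
h = q_inv·(m₁ − m₂) mod p = 17·(30 − 68) mod 61 = 25.
m = m₂ + h·q = 68 + 25·79 = 2043.

2043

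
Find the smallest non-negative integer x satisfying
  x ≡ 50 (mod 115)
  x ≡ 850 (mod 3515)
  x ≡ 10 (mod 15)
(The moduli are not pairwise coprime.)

gcd(115, 3515) = 5 and 5 | (850 − 50), so the pair is consistent; merging gives x ≡ 57090 (mod 80845), where 80845 = lcm(115, 3515).
gcd(80845, 15) = 5 and 5 | (10 − 57090), so the pair is consistent; merging gives x ≡ 137935 (mod 242535), where 242535 = lcm(80845, 15).
The solution is unique modulo lcm(115, 3515, 15) = 242535.

137935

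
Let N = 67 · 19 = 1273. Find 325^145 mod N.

Mod 67: 325 ≡ 57; by Fermat, exponent reduces to 145 mod 66 = 13; 57^13 ≡ 48 (mod 67).
Mod 19: 325 ≡ 2; by Fermat, exponent reduces to 145 mod 18 = 1; 2^1 ≡ 2 (mod 19).
Combine by CRT: x ≡ 48 (mod 67), x ≡ 2 (mod 19) ⇒ x ≡ 249 (mod 1273).

249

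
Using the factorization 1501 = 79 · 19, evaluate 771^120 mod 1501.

381

Mod 79: 771 ≡ 60; by Fermat, exponent reduces to 120 mod 78 = 42; 60^42 ≡ 65 (mod 79).
Mod 19: 771 ≡ 11; by Fermat, exponent reduces to 120 mod 18 = 12; 11^12 ≡ 1 (mod 19).
Combine by CRT: x ≡ 65 (mod 79), x ≡ 1 (mod 19) ⇒ x ≡ 381 (mod 1501).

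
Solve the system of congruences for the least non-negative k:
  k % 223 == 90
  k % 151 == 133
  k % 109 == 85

From k ≡ 90 (mod 223) write k = 90 + 223t. Substituting into k ≡ 133 (mod 151) gives 223t ≡ 43 (mod 151), and since 72⁻¹ ≡ 86 (mod 151), t ≡ 74. Hence k ≡ 90 + 223·74 = 16592 (mod 33673).
From k ≡ 16592 (mod 33673) write k = 16592 + 33673t. Substituting into k ≡ 85 (mod 109) gives 33673t ≡ 61 (mod 109), and since 101⁻¹ ≡ 68 (mod 109), t ≡ 6. Hence k ≡ 16592 + 33673·6 = 218630 (mod 3670357).

218630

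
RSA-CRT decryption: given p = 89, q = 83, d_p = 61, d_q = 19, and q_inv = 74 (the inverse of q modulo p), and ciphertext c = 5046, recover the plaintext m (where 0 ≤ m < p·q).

m₁ = c^(d_p) mod p: c ≡ 62 (mod 89), and 62^61 mod 89 = 38.
m₂ = c^(d_q) mod q: c ≡ 66 (mod 83), and 66^19 mod 83 = 62.
h = q_inv·(m₁ − m₂) mod p = 74·(38 − 62) mod 89 = 4.
m = m₂ + h·q = 62 + 4·83 = 394.

394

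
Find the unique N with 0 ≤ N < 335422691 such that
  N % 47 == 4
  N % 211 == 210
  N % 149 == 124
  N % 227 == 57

The moduli are pairwise coprime; M = 47·211·149·227 = 335422691.
M/47 = 7136653; 7136653 ≡ 32 (mod 47); 32·25 ≡ 1, so inverse 25.
M/211 = 1589681; 1589681 ≡ 7 (mod 211); 7·181 ≡ 1, so inverse 181.
M/149 = 2251159; 2251159 ≡ 67 (mod 149); 67·129 ≡ 1, so inverse 129.
M/227 = 1477633; 1477633 ≡ 90 (mod 227); 90·169 ≡ 1, so inverse 169.
N ≡ 4·7136653·25 + 210·1589681·181 + 124·2251159·129 + 57·1477633·169 = 111381018163.
111381018163 mod 335422691 = 20684751.

20684751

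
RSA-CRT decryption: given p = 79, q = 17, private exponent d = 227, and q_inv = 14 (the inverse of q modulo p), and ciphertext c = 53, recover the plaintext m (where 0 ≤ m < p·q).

d_p = d mod (p−1) = 227 mod 78 = 71; d_q = d mod (q−1) = 3.
m₁ = c^(d_p) mod p: c ≡ 53 (mod 79), and 53^71 mod 79 = 54.
m₂ = c^(d_q) mod q: c ≡ 2 (mod 17), and 2^3 mod 17 = 8.
h = q_inv·(m₁ − m₂) mod p = 14·(54 − 8) mod 79 = 12.
m = m₂ + h·q = 8 + 12·17 = 212.

212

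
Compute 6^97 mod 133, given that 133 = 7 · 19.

Mod 7: 6 ≡ 6; by Fermat, exponent reduces to 97 mod 6 = 1; 6^1 ≡ 6 (mod 7).
Mod 19: 6 ≡ 6; by Fermat, exponent reduces to 97 mod 18 = 7; 6^7 ≡ 9 (mod 19).
Combine by CRT: x ≡ 6 (mod 7), x ≡ 9 (mod 19) ⇒ x ≡ 104 (mod 133).

104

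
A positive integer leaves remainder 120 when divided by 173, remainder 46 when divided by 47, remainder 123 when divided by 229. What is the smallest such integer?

From t ≡ 120 (mod 173) write t = 120 + 173s. Substituting into t ≡ 46 (mod 47) gives 173s ≡ 20 (mod 47), and since 32⁻¹ ≡ 25 (mod 47), s ≡ 30. Hence t ≡ 120 + 173·30 = 5310 (mod 8131).
From t ≡ 5310 (mod 8131) write t = 5310 + 8131s. Substituting into t ≡ 123 (mod 229) gives 8131s ≡ 80 (mod 229), and since 116⁻¹ ≡ 77 (mod 229), s ≡ 206. Hence t ≡ 5310 + 8131·206 = 1680296 (mod 1861999).

1680296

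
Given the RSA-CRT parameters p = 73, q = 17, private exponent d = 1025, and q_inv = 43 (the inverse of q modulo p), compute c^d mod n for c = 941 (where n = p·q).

958

d_p = d mod (p−1) = 1025 mod 72 = 17; d_q = d mod (q−1) = 1.
m₁ = c^(d_p) mod p: c ≡ 65 (mod 73), and 65^17 mod 73 = 9.
m₂ = c^(d_q) mod q: c ≡ 6 (mod 17), and 6^1 mod 17 = 6.
h = q_inv·(m₁ − m₂) mod p = 43·(9 − 6) mod 73 = 56.
m = m₂ + h·q = 6 + 56·17 = 958.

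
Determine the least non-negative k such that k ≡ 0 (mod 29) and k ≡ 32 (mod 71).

174

From k ≡ 0 (mod 29) write k = 0 + 29t. Substituting into k ≡ 32 (mod 71) gives 29t ≡ 32 (mod 71), and since 29⁻¹ ≡ 49 (mod 71), t ≡ 6. Hence k ≡ 0 + 29·6 = 174 (mod 2059).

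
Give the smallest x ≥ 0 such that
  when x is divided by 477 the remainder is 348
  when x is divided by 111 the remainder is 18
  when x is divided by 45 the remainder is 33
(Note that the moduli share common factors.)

83823

Combine the congruences pairwise.
gcd(477, 111) = 3 and 3 | (18 − 348), so the pair is consistent; merging gives x ≡ 13227 (mod 17649), where 17649 = lcm(477, 111).
gcd(17649, 45) = 9 and 9 | (33 − 13227), so the pair is consistent; merging gives x ≡ 83823 (mod 88245), where 88245 = lcm(17649, 45).
The solution is unique modulo lcm(477, 111, 45) = 88245.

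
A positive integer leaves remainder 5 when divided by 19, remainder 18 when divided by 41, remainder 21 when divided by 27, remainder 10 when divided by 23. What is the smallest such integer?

The moduli are pairwise coprime; N = 19·41·27·23 = 483759.
N/19 = 25461; 25461 ≡ 1 (mod 19), inverse 1.
N/41 = 11799; 11799 ≡ 32 (mod 41); 32·9 ≡ 1, so inverse 9.
N/27 = 17917; 17917 ≡ 16 (mod 27); 16·22 ≡ 1, so inverse 22.
N/23 = 21033; 21033 ≡ 11 (mod 23); 11·21 ≡ 1, so inverse 21.
k ≡ 5·25461·1 + 18·11799·9 + 21·17917·22 + 10·21033·21 = 14733327.
14733327 mod 483759 = 220557.

220557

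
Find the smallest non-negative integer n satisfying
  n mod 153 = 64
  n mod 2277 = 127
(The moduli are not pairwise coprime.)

27451

Combine the congruences pairwise.
gcd(153, 2277) = 9 and 9 | (127 − 64), so the pair is consistent; merging gives n ≡ 27451 (mod 38709), where 38709 = lcm(153, 2277).
The solution is unique modulo lcm(153, 2277) = 38709.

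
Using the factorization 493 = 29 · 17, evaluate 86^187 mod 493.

86

Mod 29: 86 ≡ 28; by Fermat, exponent reduces to 187 mod 28 = 19; 28^19 ≡ 28 (mod 29).
Mod 17: 86 ≡ 1; by Fermat, exponent reduces to 187 mod 16 = 11; 1^11 ≡ 1 (mod 17).
Combine by CRT: x ≡ 28 (mod 29), x ≡ 1 (mod 17) ⇒ x ≡ 86 (mod 493).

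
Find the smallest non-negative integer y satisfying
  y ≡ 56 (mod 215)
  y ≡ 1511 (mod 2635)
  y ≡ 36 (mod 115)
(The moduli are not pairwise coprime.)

Combine the congruences pairwise.
gcd(215, 2635) = 5 and 5 | (1511 − 56), so the pair is consistent; merging gives y ≡ 106911 (mod 113305), where 113305 = lcm(215, 2635).
gcd(113305, 115) = 5 and 5 | (36 − 106911), so the pair is consistent; merging gives y ≡ 1693181 (mod 2606015), where 2606015 = lcm(113305, 115).
The solution is unique modulo lcm(215, 2635, 115) = 2606015.

1693181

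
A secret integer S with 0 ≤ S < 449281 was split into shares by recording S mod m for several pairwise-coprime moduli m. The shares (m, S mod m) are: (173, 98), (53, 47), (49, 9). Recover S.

The moduli are pairwise coprime; N = 173·53·49 = 449281.
N/173 = 2597; 2597 ≡ 2 (mod 173); 2·87 ≡ 1, so inverse 87.
N/53 = 8477; 8477 ≡ 50 (mod 53); 50·35 ≡ 1, so inverse 35.
N/49 = 9169; 9169 ≡ 6 (mod 49); 6·41 ≡ 1, so inverse 41.
S ≡ 98·2597·87 + 47·8477·35 + 9·9169·41 = 39470048.
39470048 mod 449281 = 382601.

382601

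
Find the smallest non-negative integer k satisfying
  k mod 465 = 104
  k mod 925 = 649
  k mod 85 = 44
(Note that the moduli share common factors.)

1133774

gcd(465, 925) = 5 and 5 | (649 − 104), so the pair is consistent; merging gives k ≡ 15449 (mod 86025), where 86025 = lcm(465, 925).
gcd(86025, 85) = 5 and 5 | (44 − 15449), so the pair is consistent; merging gives k ≡ 1133774 (mod 1462425), where 1462425 = lcm(86025, 85).
The solution is unique modulo lcm(465, 925, 85) = 1462425.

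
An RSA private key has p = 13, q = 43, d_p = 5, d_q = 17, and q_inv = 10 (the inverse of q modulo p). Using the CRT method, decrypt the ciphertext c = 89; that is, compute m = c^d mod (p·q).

m₁ = c^(d_p) mod p: c ≡ 11 (mod 13), and 11^5 mod 13 = 7.
m₂ = c^(d_q) mod q: c ≡ 3 (mod 43), and 3^17 mod 43 = 26.
h = q_inv·(m₁ − m₂) mod p = 10·(7 − 26) mod 13 = 5.
m = m₂ + h·q = 26 + 5·43 = 241.

241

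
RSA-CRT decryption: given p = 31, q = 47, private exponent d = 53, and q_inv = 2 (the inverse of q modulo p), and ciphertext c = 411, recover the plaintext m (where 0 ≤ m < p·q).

d_p = d mod (p−1) = 53 mod 30 = 23; d_q = d mod (q−1) = 7.
m₁ = c^(d_p) mod p: c ≡ 8 (mod 31), and 8^23 mod 31 = 16.
m₂ = c^(d_q) mod q: c ≡ 35 (mod 47), and 35^7 mod 47 = 5.
h = q_inv·(m₁ − m₂) mod p = 2·(16 − 5) mod 31 = 22.
m = m₂ + h·q = 5 + 22·47 = 1039.

1039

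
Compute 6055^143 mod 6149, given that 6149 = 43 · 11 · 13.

Mod 43: 6055 ≡ 35; by Fermat, exponent reduces to 143 mod 42 = 17; 35^17 ≡ 4 (mod 43).
Mod 11: 6055 ≡ 5; by Fermat, exponent reduces to 143 mod 10 = 3; 5^3 ≡ 4 (mod 11).
Mod 13: 6055 ≡ 10; by Fermat, exponent reduces to 143 mod 12 = 11; 10^11 ≡ 4 (mod 13).
Combine by CRT: x ≡ 4 (mod 43), x ≡ 4 (mod 11), x ≡ 4 (mod 13) ⇒ x ≡ 4 (mod 6149).

4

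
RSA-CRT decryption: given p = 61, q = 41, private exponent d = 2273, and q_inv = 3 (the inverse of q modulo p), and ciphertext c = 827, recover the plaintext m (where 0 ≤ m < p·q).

d_p = d mod (p−1) = 2273 mod 60 = 53; d_q = d mod (q−1) = 33.
m₁ = c^(d_p) mod p: c ≡ 34 (mod 61), and 34^53 mod 61 = 20.
m₂ = c^(d_q) mod q: c ≡ 7 (mod 41), and 7^33 mod 41 = 29.
h = q_inv·(m₁ − m₂) mod p = 3·(20 − 29) mod 61 = 34.
m = m₂ + h·q = 29 + 34·41 = 1423.

1423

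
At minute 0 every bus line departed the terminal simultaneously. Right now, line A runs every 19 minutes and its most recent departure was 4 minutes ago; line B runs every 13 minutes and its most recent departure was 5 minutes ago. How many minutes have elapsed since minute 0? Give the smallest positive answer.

213

Combine the congruences pairwise.
From t ≡ 4 (mod 19) write t = 4 + 19s. Substituting into t ≡ 5 (mod 13) gives 19s ≡ 1 (mod 13), and since 6⁻¹ ≡ 11 (mod 13), s ≡ 11. Hence t ≡ 4 + 19·11 = 213 (mod 247).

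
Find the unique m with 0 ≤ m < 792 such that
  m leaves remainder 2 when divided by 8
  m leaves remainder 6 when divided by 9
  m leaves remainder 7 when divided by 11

546

Combine the congruences pairwise.
From m ≡ 2 (mod 8) write m = 2 + 8t. Substituting into m ≡ 6 (mod 9) gives 8t ≡ 4 (mod 9), and since 8⁻¹ ≡ 8 (mod 9), t ≡ 5. Hence m ≡ 2 + 8·5 = 42 (mod 72).
From m ≡ 42 (mod 72) write m = 42 + 72t. Substituting into m ≡ 7 (mod 11) gives 72t ≡ 9 (mod 11), and since 6⁻¹ ≡ 2 (mod 11), t ≡ 7. Hence m ≡ 42 + 72·7 = 546 (mod 792).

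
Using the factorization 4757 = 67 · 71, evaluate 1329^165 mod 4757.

Mod 67: 1329 ≡ 56; by Fermat, exponent reduces to 165 mod 66 = 33; 56^33 ≡ 1 (mod 67).
Mod 71: 1329 ≡ 51; by Fermat, exponent reduces to 165 mod 70 = 25; 51^25 ≡ 34 (mod 71).
Combine by CRT: x ≡ 1 (mod 67), x ≡ 34 (mod 71) ⇒ x ≡ 3016 (mod 4757).

3016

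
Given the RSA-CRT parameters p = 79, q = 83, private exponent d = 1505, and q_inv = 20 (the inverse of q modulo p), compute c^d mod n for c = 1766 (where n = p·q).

d_p = d mod (p−1) = 1505 mod 78 = 23; d_q = d mod (q−1) = 29.
m₁ = c^(d_p) mod p: c ≡ 28 (mod 79), and 28^23 mod 79 = 53.
m₂ = c^(d_q) mod q: c ≡ 23 (mod 83), and 23^29 mod 83 = 30.
h = q_inv·(m₁ − m₂) mod p = 20·(53 − 30) mod 79 = 65.
m = m₂ + h·q = 30 + 65·83 = 5425.

5425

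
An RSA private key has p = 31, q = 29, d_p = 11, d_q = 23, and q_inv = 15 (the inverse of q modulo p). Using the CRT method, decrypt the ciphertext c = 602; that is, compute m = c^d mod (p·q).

96

m₁ = c^(d_p) mod p: c ≡ 13 (mod 31), and 13^11 mod 31 = 3.
m₂ = c^(d_q) mod q: c ≡ 22 (mod 29), and 22^23 mod 29 = 9.
h = q_inv·(m₁ − m₂) mod p = 15·(3 − 9) mod 31 = 3.
m = m₂ + h·q = 9 + 3·29 = 96.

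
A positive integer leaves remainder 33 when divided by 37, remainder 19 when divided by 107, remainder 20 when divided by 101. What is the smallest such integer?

From k ≡ 33 (mod 37) write k = 33 + 37t. Substituting into k ≡ 19 (mod 107) gives 37t ≡ 93 (mod 107), and since 37⁻¹ ≡ 81 (mod 107), t ≡ 43. Hence k ≡ 33 + 37·43 = 1624 (mod 3959).
From k ≡ 1624 (mod 3959) write k = 1624 + 3959t. Substituting into k ≡ 20 (mod 101) gives 3959t ≡ 12 (mod 101), and since 20⁻¹ ≡ 96 (mod 101), t ≡ 41. Hence k ≡ 1624 + 3959·41 = 163943 (mod 399859).

163943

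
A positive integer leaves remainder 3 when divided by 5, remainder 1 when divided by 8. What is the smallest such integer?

33

From m ≡ 3 (mod 5) write m = 3 + 5t. Substituting into m ≡ 1 (mod 8) gives 5t ≡ 6 (mod 8), and since 5⁻¹ ≡ 5 (mod 8), t ≡ 6. Hence m ≡ 3 + 5·6 = 33 (mod 40).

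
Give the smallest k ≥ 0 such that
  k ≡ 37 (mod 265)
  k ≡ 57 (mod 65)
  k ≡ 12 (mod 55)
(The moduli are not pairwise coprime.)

gcd(265, 65) = 5 and 5 | (57 − 37), so the pair is consistent; merging gives k ≡ 1097 (mod 3445), where 3445 = lcm(265, 65).
gcd(3445, 55) = 5 and 5 | (12 − 1097), so the pair is consistent; merging gives k ≡ 7987 (mod 37895), where 37895 = lcm(3445, 55).
The solution is unique modulo lcm(265, 65, 55) = 37895.

7987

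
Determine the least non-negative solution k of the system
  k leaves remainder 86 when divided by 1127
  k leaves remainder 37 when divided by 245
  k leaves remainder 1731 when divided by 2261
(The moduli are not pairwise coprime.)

Combine the congruences pairwise.
gcd(1127, 245) = 49 and 49 | (37 − 86), so the pair is consistent; merging gives k ≡ 3467 (mod 5635), where 5635 = lcm(1127, 245).
gcd(5635, 2261) = 7 and 7 | (1731 − 3467), so the pair is consistent; merging gives k ≡ 1654522 (mod 1820105), where 1820105 = lcm(5635, 2261).
The solution is unique modulo lcm(1127, 245, 2261) = 1820105.

1654522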